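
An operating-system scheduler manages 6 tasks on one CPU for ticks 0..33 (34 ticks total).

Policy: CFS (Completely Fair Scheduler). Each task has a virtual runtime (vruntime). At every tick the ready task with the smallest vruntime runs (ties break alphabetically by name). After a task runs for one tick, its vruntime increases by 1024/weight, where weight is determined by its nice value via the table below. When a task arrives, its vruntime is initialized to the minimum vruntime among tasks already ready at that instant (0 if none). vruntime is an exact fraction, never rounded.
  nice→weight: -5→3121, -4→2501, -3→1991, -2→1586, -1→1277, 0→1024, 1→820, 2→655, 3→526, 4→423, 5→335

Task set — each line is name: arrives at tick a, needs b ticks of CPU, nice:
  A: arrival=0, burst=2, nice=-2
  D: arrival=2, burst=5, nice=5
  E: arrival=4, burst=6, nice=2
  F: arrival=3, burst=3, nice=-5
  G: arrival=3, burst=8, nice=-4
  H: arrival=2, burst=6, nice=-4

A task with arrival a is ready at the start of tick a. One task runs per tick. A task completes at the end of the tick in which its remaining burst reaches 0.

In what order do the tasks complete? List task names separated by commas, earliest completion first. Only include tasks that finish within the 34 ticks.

t=0: vr[A=0] → run A
t=1: vr[A=512/793] → run A
t=2: vr[D=0 H=0] → run D
t=3: vr[D=1024/335 F=0 G=0 H=0] → run F
t=4: vr[D=1024/335 E=0 F=1024/3121 G=0 H=0] → run E
t=5: vr[D=1024/335 E=1024/655 F=1024/3121 G=0 H=0] → run G
t=6: vr[D=1024/335 E=1024/655 F=1024/3121 G=1024/2501 H=0] → run H
t=7: vr[D=1024/335 E=1024/655 F=1024/3121 G=1024/2501 H=1024/2501] → run F
t=8: vr[D=1024/335 E=1024/655 F=2048/3121 G=1024/2501 H=1024/2501] → run G
t=9: vr[D=1024/335 E=1024/655 F=2048/3121 G=2048/2501 H=1024/2501] → run H
t=10: vr[D=1024/335 E=1024/655 F=2048/3121 G=2048/2501 H=2048/2501] → run F
t=11: vr[D=1024/335 E=1024/655 G=2048/2501 H=2048/2501] → run G
t=12: vr[D=1024/335 E=1024/655 G=3072/2501 H=2048/2501] → run H
t=13: vr[D=1024/335 E=1024/655 G=3072/2501 H=3072/2501] → run G
t=14: vr[D=1024/335 E=1024/655 G=4096/2501 H=3072/2501] → run H
t=15: vr[D=1024/335 E=1024/655 G=4096/2501 H=4096/2501] → run E
t=16: vr[D=1024/335 E=2048/655 G=4096/2501 H=4096/2501] → run G
t=17: vr[D=1024/335 E=2048/655 G=5120/2501 H=4096/2501] → run H
t=18: vr[D=1024/335 E=2048/655 G=5120/2501 H=5120/2501] → run G
t=19: vr[D=1024/335 E=2048/655 G=6144/2501 H=5120/2501] → run H
t=20: vr[D=1024/335 E=2048/655 G=6144/2501] → run G
t=21: vr[D=1024/335 E=2048/655 G=7168/2501] → run G
t=22: vr[D=1024/335 E=2048/655] → run D
t=23: vr[D=2048/335 E=2048/655] → run E
t=24: vr[D=2048/335 E=3072/655] → run E
t=25: vr[D=2048/335 E=4096/655] → run D
t=26: vr[D=3072/335 E=4096/655] → run E
t=27: vr[D=3072/335 E=1024/131] → run E
t=28: vr[D=3072/335] → run D
t=29: vr[D=4096/335] → run D
t=30: (idle)
t=31: (idle)
t=32: (idle)
t=33: (idle)

completion order = A, F, H, G, E, D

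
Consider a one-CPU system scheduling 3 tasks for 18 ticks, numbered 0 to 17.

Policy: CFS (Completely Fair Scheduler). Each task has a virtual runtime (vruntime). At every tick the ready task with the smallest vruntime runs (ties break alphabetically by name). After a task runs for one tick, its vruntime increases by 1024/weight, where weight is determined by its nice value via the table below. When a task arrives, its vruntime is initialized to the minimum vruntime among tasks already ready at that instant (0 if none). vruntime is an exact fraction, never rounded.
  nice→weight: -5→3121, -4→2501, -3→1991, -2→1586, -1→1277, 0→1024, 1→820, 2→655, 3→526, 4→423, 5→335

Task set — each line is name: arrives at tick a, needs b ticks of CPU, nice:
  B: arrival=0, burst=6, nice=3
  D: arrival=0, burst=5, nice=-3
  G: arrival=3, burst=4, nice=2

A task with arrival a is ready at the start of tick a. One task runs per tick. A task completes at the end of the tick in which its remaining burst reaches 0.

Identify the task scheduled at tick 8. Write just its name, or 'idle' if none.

t=0: vr[B=0 D=0] → run B
t=1: vr[B=512/263 D=0] → run D
t=2: vr[B=512/263 D=1024/1991] → run D
t=3: vr[B=512/263 D=2048/1991 G=2048/1991] → run D
t=4: vr[B=512/263 D=3072/1991 G=2048/1991] → run G
t=5: vr[B=512/263 D=3072/1991 G=3380224/1304105] → run D
t=6: vr[B=512/263 D=4096/1991 G=3380224/1304105] → run B
t=7: vr[B=1024/263 D=4096/1991 G=3380224/1304105] → run D
t=8: vr[B=1024/263 G=3380224/1304105] → run G
t=9: vr[B=1024/263 G=5419008/1304105] → run B
t=10: vr[B=1536/263 G=5419008/1304105] → run G
t=11: vr[B=1536/263 G=7457792/1304105] → run G
t=12: vr[B=1536/263] → run B
t=13: vr[B=2048/263] → run B
t=14: vr[B=2560/263] → run B
t=15: (idle)
t=16: (idle)
t=17: (idle)

running at tick 8 = G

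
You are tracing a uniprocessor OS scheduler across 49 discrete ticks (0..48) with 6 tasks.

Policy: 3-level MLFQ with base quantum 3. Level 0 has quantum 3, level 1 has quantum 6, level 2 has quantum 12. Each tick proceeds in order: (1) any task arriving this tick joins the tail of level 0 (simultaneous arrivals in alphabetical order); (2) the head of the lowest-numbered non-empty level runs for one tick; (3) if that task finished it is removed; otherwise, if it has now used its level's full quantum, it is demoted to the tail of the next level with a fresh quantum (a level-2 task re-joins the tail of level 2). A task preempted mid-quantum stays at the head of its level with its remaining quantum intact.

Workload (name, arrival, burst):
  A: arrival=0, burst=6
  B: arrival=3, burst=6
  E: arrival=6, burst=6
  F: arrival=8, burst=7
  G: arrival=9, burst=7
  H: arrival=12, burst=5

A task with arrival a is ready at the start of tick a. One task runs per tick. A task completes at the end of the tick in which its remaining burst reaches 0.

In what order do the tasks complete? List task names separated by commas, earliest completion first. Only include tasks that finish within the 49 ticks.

t=0: L0/L1/L2 = A/-/- → run A
t=1: L0/L1/L2 = A/-/- → run A
t=2: L0/L1/L2 = A/-/- → run A
t=3: L0/L1/L2 = B/A/- → run B
t=4: L0/L1/L2 = B/A/- → run B
t=5: L0/L1/L2 = B/A/- → run B
t=6: L0/L1/L2 = E/AB/- → run E
t=7: L0/L1/L2 = E/AB/- → run E
t=8: L0/L1/L2 = EF/AB/- → run E
t=9: L0/L1/L2 = FG/ABE/- → run F
t=10: L0/L1/L2 = FG/ABE/- → run F
t=11: L0/L1/L2 = FG/ABE/- → run F
t=12: L0/L1/L2 = GH/ABEF/- → run G
t=13: L0/L1/L2 = GH/ABEF/- → run G
t=14: L0/L1/L2 = GH/ABEF/- → run G
t=15: L0/L1/L2 = H/ABEFG/- → run H
t=16: L0/L1/L2 = H/ABEFG/- → run H
t=17: L0/L1/L2 = H/ABEFG/- → run H
t=18: L0/L1/L2 = -/ABEFGH/- → run A
t=19: L0/L1/L2 = -/ABEFGH/- → run A
t=20: L0/L1/L2 = -/ABEFGH/- → run A
t=21: L0/L1/L2 = -/BEFGH/- → run B
t=22: L0/L1/L2 = -/BEFGH/- → run B
t=23: L0/L1/L2 = -/BEFGH/- → run B
t=24: L0/L1/L2 = -/EFGH/- → run E
t=25: L0/L1/L2 = -/EFGH/- → run E
t=26: L0/L1/L2 = -/EFGH/- → run E
t=27: L0/L1/L2 = -/FGH/- → run F
t=28: L0/L1/L2 = -/FGH/- → run F
t=29: L0/L1/L2 = -/FGH/- → run F
t=30: L0/L1/L2 = -/FGH/- → run F
t=31: L0/L1/L2 = -/GH/- → run G
t=32: L0/L1/L2 = -/GH/- → run G
t=33: L0/L1/L2 = -/GH/- → run G
t=34: L0/L1/L2 = -/GH/- → run G
t=35: L0/L1/L2 = -/H/- → run H
t=36: L0/L1/L2 = -/H/- → run H
t=37: (idle)
t=38: (idle)
t=39: (idle)
t=40: (idle)
t=41: (idle)
t=42: (idle)
t=43: (idle)
t=44: (idle)
t=45: (idle)
t=46: (idle)
t=47: (idle)
t=48: (idle)

completion order = A, B, E, F, G, H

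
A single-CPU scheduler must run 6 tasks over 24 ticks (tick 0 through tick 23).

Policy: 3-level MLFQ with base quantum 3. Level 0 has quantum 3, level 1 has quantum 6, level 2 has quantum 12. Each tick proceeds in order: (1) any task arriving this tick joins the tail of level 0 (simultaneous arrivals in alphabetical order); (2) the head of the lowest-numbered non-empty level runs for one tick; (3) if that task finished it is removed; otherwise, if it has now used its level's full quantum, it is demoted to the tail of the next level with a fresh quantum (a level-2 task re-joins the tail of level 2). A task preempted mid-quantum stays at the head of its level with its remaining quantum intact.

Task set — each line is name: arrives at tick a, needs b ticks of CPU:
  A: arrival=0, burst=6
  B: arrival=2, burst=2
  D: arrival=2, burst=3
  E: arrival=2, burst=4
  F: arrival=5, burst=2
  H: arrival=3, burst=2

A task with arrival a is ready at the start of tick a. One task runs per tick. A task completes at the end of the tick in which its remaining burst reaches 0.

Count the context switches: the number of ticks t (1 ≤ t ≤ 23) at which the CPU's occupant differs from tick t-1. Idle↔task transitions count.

t=0: L0/L1/L2 = A/-/- → run A
t=1: L0/L1/L2 = A/-/- → run A
t=2: L0/L1/L2 = ABDE/-/- → run A
t=3: L0/L1/L2 = BDEH/A/- → run B
t=4: L0/L1/L2 = BDEH/A/- → run B
t=5: L0/L1/L2 = DEHF/A/- → run D
t=6: L0/L1/L2 = DEHF/A/- → run D
t=7: L0/L1/L2 = DEHF/A/- → run D
t=8: L0/L1/L2 = EHF/A/- → run E
t=9: L0/L1/L2 = EHF/A/- → run E
t=10: L0/L1/L2 = EHF/A/- → run E
t=11: L0/L1/L2 = HF/AE/- → run H
t=12: L0/L1/L2 = HF/AE/- → run H
t=13: L0/L1/L2 = F/AE/- → run F
t=14: L0/L1/L2 = F/AE/- → run F
t=15: L0/L1/L2 = -/AE/- → run A
t=16: L0/L1/L2 = -/AE/- → run A
t=17: L0/L1/L2 = -/AE/- → run A
t=18: L0/L1/L2 = -/E/- → run E
t=19: (idle)
t=20: (idle)
t=21: (idle)
t=22: (idle)
t=23: (idle)

context switches = 8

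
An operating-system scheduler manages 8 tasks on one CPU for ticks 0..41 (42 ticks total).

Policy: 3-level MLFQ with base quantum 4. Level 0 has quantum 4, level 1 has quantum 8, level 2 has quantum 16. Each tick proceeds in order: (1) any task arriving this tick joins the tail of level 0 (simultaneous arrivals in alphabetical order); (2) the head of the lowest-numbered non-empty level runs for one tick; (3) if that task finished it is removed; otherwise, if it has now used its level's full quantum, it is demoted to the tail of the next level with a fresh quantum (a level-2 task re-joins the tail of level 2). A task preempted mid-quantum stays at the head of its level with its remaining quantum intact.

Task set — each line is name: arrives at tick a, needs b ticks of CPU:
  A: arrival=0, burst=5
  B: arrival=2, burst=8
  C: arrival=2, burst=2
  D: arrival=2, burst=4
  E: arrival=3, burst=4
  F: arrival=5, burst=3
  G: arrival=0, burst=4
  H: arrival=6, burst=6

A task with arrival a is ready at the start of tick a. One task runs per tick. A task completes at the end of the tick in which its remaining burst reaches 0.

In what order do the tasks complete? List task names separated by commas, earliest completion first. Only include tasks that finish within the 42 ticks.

completion order = G, C, D, E, F, A, B, H

t=0: L0/L1/L2 = AG/-/- → run A
t=1: L0/L1/L2 = AG/-/- → run A
t=2: L0/L1/L2 = AGBCD/-/- → run A
t=3: L0/L1/L2 = AGBCDE/-/- → run A
t=4: L0/L1/L2 = GBCDE/A/- → run G
t=5: L0/L1/L2 = GBCDEF/A/- → run G
t=6: L0/L1/L2 = GBCDEFH/A/- → run G
t=7: L0/L1/L2 = GBCDEFH/A/- → run G
t=8: L0/L1/L2 = BCDEFH/A/- → run B
t=9: L0/L1/L2 = BCDEFH/A/- → run B
t=10: L0/L1/L2 = BCDEFH/A/- → run B
t=11: L0/L1/L2 = BCDEFH/A/- → run B
t=12: L0/L1/L2 = CDEFH/AB/- → run C
t=13: L0/L1/L2 = CDEFH/AB/- → run C
t=14: L0/L1/L2 = DEFH/AB/- → run D
t=15: L0/L1/L2 = DEFH/AB/- → run D
t=16: L0/L1/L2 = DEFH/AB/- → run D
t=17: L0/L1/L2 = DEFH/AB/- → run D
t=18: L0/L1/L2 = EFH/AB/- → run E
t=19: L0/L1/L2 = EFH/AB/- → run E
t=20: L0/L1/L2 = EFH/AB/- → run E
t=21: L0/L1/L2 = EFH/AB/- → run E
t=22: L0/L1/L2 = FH/AB/- → run F
t=23: L0/L1/L2 = FH/AB/- → run F
t=24: L0/L1/L2 = FH/AB/- → run F
t=25: L0/L1/L2 = H/AB/- → run H
t=26: L0/L1/L2 = H/AB/- → run H
t=27: L0/L1/L2 = H/AB/- → run H
t=28: L0/L1/L2 = H/AB/- → run H
t=29: L0/L1/L2 = -/ABH/- → run A
t=30: L0/L1/L2 = -/BH/- → run B
t=31: L0/L1/L2 = -/BH/- → run B
t=32: L0/L1/L2 = -/BH/- → run B
t=33: L0/L1/L2 = -/BH/- → run B
t=34: L0/L1/L2 = -/H/- → run H
t=35: L0/L1/L2 = -/H/- → run H
t=36: (idle)
t=37: (idle)
t=38: (idle)
t=39: (idle)
t=40: (idle)
t=41: (idle)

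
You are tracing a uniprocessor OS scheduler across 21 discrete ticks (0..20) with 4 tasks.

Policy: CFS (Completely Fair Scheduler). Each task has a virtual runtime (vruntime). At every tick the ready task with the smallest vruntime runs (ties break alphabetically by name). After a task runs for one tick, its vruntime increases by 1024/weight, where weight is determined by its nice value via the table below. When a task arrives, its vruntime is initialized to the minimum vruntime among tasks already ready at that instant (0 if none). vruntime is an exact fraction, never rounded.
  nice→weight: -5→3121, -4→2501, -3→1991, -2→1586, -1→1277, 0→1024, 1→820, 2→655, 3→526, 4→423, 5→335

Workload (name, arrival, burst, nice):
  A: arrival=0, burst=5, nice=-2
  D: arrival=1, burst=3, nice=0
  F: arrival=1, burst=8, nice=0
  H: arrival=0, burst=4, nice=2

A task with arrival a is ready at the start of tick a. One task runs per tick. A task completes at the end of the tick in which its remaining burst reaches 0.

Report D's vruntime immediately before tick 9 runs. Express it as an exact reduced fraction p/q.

t=0: vr[A=0 H=0] → run A
t=1: vr[A=512/793 D=0 F=0 H=0] → run D
t=2: vr[A=512/793 D=1 F=0 H=0] → run F
t=3: vr[A=512/793 D=1 F=1 H=0] → run H
t=4: vr[A=512/793 D=1 F=1 H=1024/655] → run A
t=5: vr[A=1024/793 D=1 F=1 H=1024/655] → run D
t=6: vr[A=1024/793 D=2 F=1 H=1024/655] → run F
t=7: vr[A=1024/793 D=2 F=2 H=1024/655] → run A
t=8: vr[A=1536/793 D=2 F=2 H=1024/655] → run H
t=9: vr[A=1536/793 D=2 F=2 H=2048/655] → run A
t=10: vr[A=2048/793 D=2 F=2 H=2048/655] → run D
t=11: vr[A=2048/793 F=2 H=2048/655] → run F
t=12: vr[A=2048/793 F=3 H=2048/655] → run A
t=13: vr[F=3 H=2048/655] → run F
t=14: vr[F=4 H=2048/655] → run H
t=15: vr[F=4 H=3072/655] → run F
t=16: vr[F=5 H=3072/655] → run H
t=17: vr[F=5] → run F
t=18: vr[F=6] → run F
t=19: vr[F=7] → run F
t=20: (idle)

vruntime(D, start of tick 9) = 2/1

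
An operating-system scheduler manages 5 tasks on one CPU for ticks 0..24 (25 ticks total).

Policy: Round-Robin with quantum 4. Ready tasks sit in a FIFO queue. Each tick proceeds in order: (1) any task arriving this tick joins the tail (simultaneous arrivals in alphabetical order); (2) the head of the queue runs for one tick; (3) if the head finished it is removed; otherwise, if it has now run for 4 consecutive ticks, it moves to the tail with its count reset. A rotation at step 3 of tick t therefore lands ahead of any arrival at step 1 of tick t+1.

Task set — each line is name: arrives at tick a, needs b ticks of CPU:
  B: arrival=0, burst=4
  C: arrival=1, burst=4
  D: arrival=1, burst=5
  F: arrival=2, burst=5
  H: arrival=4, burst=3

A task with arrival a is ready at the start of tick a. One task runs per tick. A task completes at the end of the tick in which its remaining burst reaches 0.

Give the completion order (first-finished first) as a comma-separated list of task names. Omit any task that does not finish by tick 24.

completion order = B, C, H, D, F

t=0: queue=[B] q_used=0 → run B
t=1: queue=[B,C,D] q_used=1 → run B
t=2: queue=[B,C,D,F] q_used=2 → run B
t=3: queue=[B,C,D,F] q_used=3 → run B
t=4: queue=[C,D,F,H] q_used=0 → run C
t=5: queue=[C,D,F,H] q_used=1 → run C
t=6: queue=[C,D,F,H] q_used=2 → run C
t=7: queue=[C,D,F,H] q_used=3 → run C
t=8: queue=[D,F,H] q_used=0 → run D
t=9: queue=[D,F,H] q_used=1 → run D
t=10: queue=[D,F,H] q_used=2 → run D
t=11: queue=[D,F,H] q_used=3 → run D
t=12: queue=[F,H,D] q_used=0 → run F
t=13: queue=[F,H,D] q_used=1 → run F
t=14: queue=[F,H,D] q_used=2 → run F
t=15: queue=[F,H,D] q_used=3 → run F
t=16: queue=[H,D,F] q_used=0 → run H
t=17: queue=[H,D,F] q_used=1 → run H
t=18: queue=[H,D,F] q_used=2 → run H
t=19: queue=[D,F] q_used=0 → run D
t=20: queue=[F] q_used=0 → run F
t=21: (idle)
t=22: (idle)
t=23: (idle)
t=24: (idle)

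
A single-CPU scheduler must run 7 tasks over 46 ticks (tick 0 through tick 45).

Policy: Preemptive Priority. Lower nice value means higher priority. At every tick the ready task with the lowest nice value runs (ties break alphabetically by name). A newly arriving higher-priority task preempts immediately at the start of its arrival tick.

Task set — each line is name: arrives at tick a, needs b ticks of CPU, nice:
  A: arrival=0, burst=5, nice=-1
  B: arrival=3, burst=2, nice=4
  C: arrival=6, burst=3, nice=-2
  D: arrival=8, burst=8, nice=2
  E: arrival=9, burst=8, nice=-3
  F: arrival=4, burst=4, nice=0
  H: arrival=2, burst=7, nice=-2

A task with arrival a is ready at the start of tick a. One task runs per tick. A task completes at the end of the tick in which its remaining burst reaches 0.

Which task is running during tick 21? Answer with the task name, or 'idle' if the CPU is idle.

t=0: ready={A} → run A
t=1: ready={A} → run A
t=2: ready={A,H} → run H
t=3: ready={A,B,H} → run H
t=4: ready={A,B,F,H} → run H
t=5: ready={A,B,F,H} → run H
t=6: ready={A,B,C,F,H} → run C
t=7: ready={A,B,C,F,H} → run C
t=8: ready={A,B,C,D,F,H} → run C
t=9: ready={A,B,D,E,F,H} → run E
t=10: ready={A,B,D,E,F,H} → run E
t=11: ready={A,B,D,E,F,H} → run E
t=12: ready={A,B,D,E,F,H} → run E
t=13: ready={A,B,D,E,F,H} → run E
t=14: ready={A,B,D,E,F,H} → run E
t=15: ready={A,B,D,E,F,H} → run E
t=16: ready={A,B,D,E,F,H} → run E
t=17: ready={A,B,D,F,H} → run H
t=18: ready={A,B,D,F,H} → run H
t=19: ready={A,B,D,F,H} → run H
t=20: ready={A,B,D,F} → run A
t=21: ready={A,B,D,F} → run A
t=22: ready={A,B,D,F} → run A
t=23: ready={B,D,F} → run F
t=24: ready={B,D,F} → run F
t=25: ready={B,D,F} → run F
t=26: ready={B,D,F} → run F
t=27: ready={B,D} → run D
t=28: ready={B,D} → run D
t=29: ready={B,D} → run D
t=30: ready={B,D} → run D
t=31: ready={B,D} → run D
t=32: ready={B,D} → run D
t=33: ready={B,D} → run D
t=34: ready={B,D} → run D
t=35: ready={B} → run B
t=36: ready={B} → run B
t=37: (idle)
t=38: (idle)
t=39: (idle)
t=40: (idle)
t=41: (idle)
t=42: (idle)
t=43: (idle)
t=44: (idle)
t=45: (idle)

running at tick 21 = A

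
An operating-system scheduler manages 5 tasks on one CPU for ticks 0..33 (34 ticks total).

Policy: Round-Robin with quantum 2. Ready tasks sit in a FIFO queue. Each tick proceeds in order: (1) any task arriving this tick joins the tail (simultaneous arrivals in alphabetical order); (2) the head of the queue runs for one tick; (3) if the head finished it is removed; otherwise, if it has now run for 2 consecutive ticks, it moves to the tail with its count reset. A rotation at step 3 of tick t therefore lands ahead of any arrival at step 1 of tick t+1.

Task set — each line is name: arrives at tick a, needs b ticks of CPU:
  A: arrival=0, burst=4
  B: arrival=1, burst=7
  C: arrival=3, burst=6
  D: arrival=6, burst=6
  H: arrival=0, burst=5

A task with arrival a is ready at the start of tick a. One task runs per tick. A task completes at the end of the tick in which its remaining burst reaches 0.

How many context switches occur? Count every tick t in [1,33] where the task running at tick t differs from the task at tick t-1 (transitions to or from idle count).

t=0: queue=[A,H] q_used=0 → run A
t=1: queue=[A,H,B] q_used=1 → run A
t=2: queue=[H,B,A] q_used=0 → run H
t=3: queue=[H,B,A,C] q_used=1 → run H
t=4: queue=[B,A,C,H] q_used=0 → run B
t=5: queue=[B,A,C,H] q_used=1 → run B
t=6: queue=[A,C,H,B,D] q_used=0 → run A
t=7: queue=[A,C,H,B,D] q_used=1 → run A
t=8: queue=[C,H,B,D] q_used=0 → run C
t=9: queue=[C,H,B,D] q_used=1 → run C
t=10: queue=[H,B,D,C] q_used=0 → run H
t=11: queue=[H,B,D,C] q_used=1 → run H
t=12: queue=[B,D,C,H] q_used=0 → run B
t=13: queue=[B,D,C,H] q_used=1 → run B
t=14: queue=[D,C,H,B] q_used=0 → run D
t=15: queue=[D,C,H,B] q_used=1 → run D
t=16: queue=[C,H,B,D] q_used=0 → run C
t=17: queue=[C,H,B,D] q_used=1 → run C
t=18: queue=[H,B,D,C] q_used=0 → run H
t=19: queue=[B,D,C] q_used=0 → run B
t=20: queue=[B,D,C] q_used=1 → run B
t=21: queue=[D,C,B] q_used=0 → run D
t=22: queue=[D,C,B] q_used=1 → run D
t=23: queue=[C,B,D] q_used=0 → run C
t=24: queue=[C,B,D] q_used=1 → run C
t=25: queue=[B,D] q_used=0 → run B
t=26: queue=[D] q_used=0 → run D
t=27: queue=[D] q_used=1 → run D
t=28: (idle)
t=29: (idle)
t=30: (idle)
t=31: (idle)
t=32: (idle)
t=33: (idle)

context switches = 15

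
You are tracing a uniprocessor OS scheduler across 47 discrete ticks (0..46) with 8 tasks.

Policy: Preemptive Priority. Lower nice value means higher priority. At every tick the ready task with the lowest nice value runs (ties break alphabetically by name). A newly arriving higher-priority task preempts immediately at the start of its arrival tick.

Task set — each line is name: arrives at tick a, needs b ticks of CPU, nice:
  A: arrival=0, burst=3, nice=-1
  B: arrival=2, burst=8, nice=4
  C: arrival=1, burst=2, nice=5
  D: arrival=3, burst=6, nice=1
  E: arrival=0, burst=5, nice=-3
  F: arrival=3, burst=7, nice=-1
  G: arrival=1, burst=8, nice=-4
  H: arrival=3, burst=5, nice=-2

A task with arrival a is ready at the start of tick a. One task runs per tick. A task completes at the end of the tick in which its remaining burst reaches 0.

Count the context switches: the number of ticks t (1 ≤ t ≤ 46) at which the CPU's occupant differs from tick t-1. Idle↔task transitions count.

t=0: ready={A,E} → run E
t=1: ready={A,C,E,G} → run G
t=2: ready={A,B,C,E,G} → run G
t=3: ready={A,B,C,D,E,F,G,H} → run G
t=4: ready={A,B,C,D,E,F,G,H} → run G
t=5: ready={A,B,C,D,E,F,G,H} → run G
t=6: ready={A,B,C,D,E,F,G,H} → run G
t=7: ready={A,B,C,D,E,F,G,H} → run G
t=8: ready={A,B,C,D,E,F,G,H} → run G
t=9: ready={A,B,C,D,E,F,H} → run E
t=10: ready={A,B,C,D,E,F,H} → run E
t=11: ready={A,B,C,D,E,F,H} → run E
t=12: ready={A,B,C,D,E,F,H} → run E
t=13: ready={A,B,C,D,F,H} → run H
t=14: ready={A,B,C,D,F,H} → run H
t=15: ready={A,B,C,D,F,H} → run H
t=16: ready={A,B,C,D,F,H} → run H
t=17: ready={A,B,C,D,F,H} → run H
t=18: ready={A,B,C,D,F} → run A
t=19: ready={A,B,C,D,F} → run A
t=20: ready={A,B,C,D,F} → run A
t=21: ready={B,C,D,F} → run F
t=22: ready={B,C,D,F} → run F
t=23: ready={B,C,D,F} → run F
t=24: ready={B,C,D,F} → run F
t=25: ready={B,C,D,F} → run F
t=26: ready={B,C,D,F} → run F
t=27: ready={B,C,D,F} → run F
t=28: ready={B,C,D} → run D
t=29: ready={B,C,D} → run D
t=30: ready={B,C,D} → run D
t=31: ready={B,C,D} → run D
t=32: ready={B,C,D} → run D
t=33: ready={B,C,D} → run D
t=34: ready={B,C} → run B
t=35: ready={B,C} → run B
t=36: ready={B,C} → run B
t=37: ready={B,C} → run B
t=38: ready={B,C} → run B
t=39: ready={B,C} → run B
t=40: ready={B,C} → run B
t=41: ready={B,C} → run B
t=42: ready={C} → run C
t=43: ready={C} → run C
t=44: (idle)
t=45: (idle)
t=46: (idle)

context switches = 9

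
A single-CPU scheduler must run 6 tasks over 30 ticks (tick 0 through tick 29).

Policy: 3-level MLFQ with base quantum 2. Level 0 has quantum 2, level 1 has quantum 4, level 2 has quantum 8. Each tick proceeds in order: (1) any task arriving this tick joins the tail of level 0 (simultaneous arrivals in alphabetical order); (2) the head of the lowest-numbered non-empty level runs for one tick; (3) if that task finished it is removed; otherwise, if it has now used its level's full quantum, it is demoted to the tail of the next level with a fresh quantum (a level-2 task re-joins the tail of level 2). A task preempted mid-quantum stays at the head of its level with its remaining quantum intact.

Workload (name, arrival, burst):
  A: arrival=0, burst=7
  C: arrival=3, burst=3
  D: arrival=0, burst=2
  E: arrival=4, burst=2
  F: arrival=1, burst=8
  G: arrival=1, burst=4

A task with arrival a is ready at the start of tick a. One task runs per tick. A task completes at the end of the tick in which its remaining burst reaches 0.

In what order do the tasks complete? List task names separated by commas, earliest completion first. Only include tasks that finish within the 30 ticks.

t=0: L0/L1/L2 = AD/-/- → run A
t=1: L0/L1/L2 = ADFG/-/- → run A
t=2: L0/L1/L2 = DFG/A/- → run D
t=3: L0/L1/L2 = DFGC/A/- → run D
t=4: L0/L1/L2 = FGCE/A/- → run F
t=5: L0/L1/L2 = FGCE/A/- → run F
t=6: L0/L1/L2 = GCE/AF/- → run G
t=7: L0/L1/L2 = GCE/AF/- → run G
t=8: L0/L1/L2 = CE/AFG/- → run C
t=9: L0/L1/L2 = CE/AFG/- → run C
t=10: L0/L1/L2 = E/AFGC/- → run E
t=11: L0/L1/L2 = E/AFGC/- → run E
t=12: L0/L1/L2 = -/AFGC/- → run A
t=13: L0/L1/L2 = -/AFGC/- → run A
t=14: L0/L1/L2 = -/AFGC/- → run A
t=15: L0/L1/L2 = -/AFGC/- → run A
t=16: L0/L1/L2 = -/FGC/A → run F
t=17: L0/L1/L2 = -/FGC/A → run F
t=18: L0/L1/L2 = -/FGC/A → run F
t=19: L0/L1/L2 = -/FGC/A → run F
t=20: L0/L1/L2 = -/GC/AF → run G
t=21: L0/L1/L2 = -/GC/AF → run G
t=22: L0/L1/L2 = -/C/AF → run C
t=23: L0/L1/L2 = -/-/AF → run A
t=24: L0/L1/L2 = -/-/F → run F
t=25: L0/L1/L2 = -/-/F → run F
t=26: (idle)
t=27: (idle)
t=28: (idle)
t=29: (idle)

completion order = D, E, G, C, A, F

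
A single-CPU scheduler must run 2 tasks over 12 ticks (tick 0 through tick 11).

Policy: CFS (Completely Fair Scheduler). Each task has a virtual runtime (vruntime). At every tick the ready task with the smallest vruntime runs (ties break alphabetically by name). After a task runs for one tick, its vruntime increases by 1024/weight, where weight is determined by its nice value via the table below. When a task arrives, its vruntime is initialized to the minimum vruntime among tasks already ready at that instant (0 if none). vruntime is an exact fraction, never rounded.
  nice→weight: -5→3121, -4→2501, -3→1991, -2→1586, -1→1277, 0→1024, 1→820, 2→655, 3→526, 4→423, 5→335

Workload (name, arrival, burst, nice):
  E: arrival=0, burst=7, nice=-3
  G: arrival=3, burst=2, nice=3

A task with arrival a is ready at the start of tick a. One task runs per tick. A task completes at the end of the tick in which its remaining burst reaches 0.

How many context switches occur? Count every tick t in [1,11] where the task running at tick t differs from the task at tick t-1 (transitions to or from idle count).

context switches = 4

t=0: vr[E=0] → run E
t=1: vr[E=1024/1991] → run E
t=2: vr[E=2048/1991] → run E
t=3: vr[E=3072/1991 G=3072/1991] → run E
t=4: vr[E=4096/1991 G=3072/1991] → run G
t=5: vr[E=4096/1991 G=1827328/523633] → run E
t=6: vr[E=5120/1991 G=1827328/523633] → run E
t=7: vr[E=6144/1991 G=1827328/523633] → run E
t=8: vr[G=1827328/523633] → run G
t=9: (idle)
t=10: (idle)
t=11: (idle)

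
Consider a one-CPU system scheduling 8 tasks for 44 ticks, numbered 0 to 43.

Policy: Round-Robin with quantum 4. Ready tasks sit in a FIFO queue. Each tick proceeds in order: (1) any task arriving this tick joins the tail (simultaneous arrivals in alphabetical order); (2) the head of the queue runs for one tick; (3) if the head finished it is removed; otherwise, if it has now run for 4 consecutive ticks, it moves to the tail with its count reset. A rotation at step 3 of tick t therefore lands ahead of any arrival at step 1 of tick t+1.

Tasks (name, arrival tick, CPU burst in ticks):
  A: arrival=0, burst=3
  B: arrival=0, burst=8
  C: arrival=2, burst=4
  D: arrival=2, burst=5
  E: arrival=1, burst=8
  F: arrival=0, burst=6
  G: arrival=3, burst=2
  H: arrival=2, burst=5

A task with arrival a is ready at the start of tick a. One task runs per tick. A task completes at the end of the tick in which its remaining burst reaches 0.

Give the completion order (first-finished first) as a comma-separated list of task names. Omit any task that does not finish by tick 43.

completion order = A, C, G, B, F, E, D, H

t=0: queue=[A,B,F] q_used=0 → run A
t=1: queue=[A,B,F,E] q_used=1 → run A
t=2: queue=[A,B,F,E,C,D,H] q_used=2 → run A
t=3: queue=[B,F,E,C,D,H,G] q_used=0 → run B
t=4: queue=[B,F,E,C,D,H,G] q_used=1 → run B
t=5: queue=[B,F,E,C,D,H,G] q_used=2 → run B
t=6: queue=[B,F,E,C,D,H,G] q_used=3 → run B
t=7: queue=[F,E,C,D,H,G,B] q_used=0 → run F
t=8: queue=[F,E,C,D,H,G,B] q_used=1 → run F
t=9: queue=[F,E,C,D,H,G,B] q_used=2 → run F
t=10: queue=[F,E,C,D,H,G,B] q_used=3 → run F
t=11: queue=[E,C,D,H,G,B,F] q_used=0 → run E
t=12: queue=[E,C,D,H,G,B,F] q_used=1 → run E
t=13: queue=[E,C,D,H,G,B,F] q_used=2 → run E
t=14: queue=[E,C,D,H,G,B,F] q_used=3 → run E
t=15: queue=[C,D,H,G,B,F,E] q_used=0 → run C
t=16: queue=[C,D,H,G,B,F,E] q_used=1 → run C
t=17: queue=[C,D,H,G,B,F,E] q_used=2 → run C
t=18: queue=[C,D,H,G,B,F,E] q_used=3 → run C
t=19: queue=[D,H,G,B,F,E] q_used=0 → run D
t=20: queue=[D,H,G,B,F,E] q_used=1 → run D
t=21: queue=[D,H,G,B,F,E] q_used=2 → run D
t=22: queue=[D,H,G,B,F,E] q_used=3 → run D
t=23: queue=[H,G,B,F,E,D] q_used=0 → run H
t=24: queue=[H,G,B,F,E,D] q_used=1 → run H
t=25: queue=[H,G,B,F,E,D] q_used=2 → run H
t=26: queue=[H,G,B,F,E,D] q_used=3 → run H
t=27: queue=[G,B,F,E,D,H] q_used=0 → run G
t=28: queue=[G,B,F,E,D,H] q_used=1 → run G
t=29: queue=[B,F,E,D,H] q_used=0 → run B
t=30: queue=[B,F,E,D,H] q_used=1 → run B
t=31: queue=[B,F,E,D,H] q_used=2 → run B
t=32: queue=[B,F,E,D,H] q_used=3 → run B
t=33: queue=[F,E,D,H] q_used=0 → run F
t=34: queue=[F,E,D,H] q_used=1 → run F
t=35: queue=[E,D,H] q_used=0 → run E
t=36: queue=[E,D,H] q_used=1 → run E
t=37: queue=[E,D,H] q_used=2 → run E
t=38: queue=[E,D,H] q_used=3 → run E
t=39: queue=[D,H] q_used=0 → run D
t=40: queue=[H] q_used=0 → run H
t=41: (idle)
t=42: (idle)
t=43: (idle)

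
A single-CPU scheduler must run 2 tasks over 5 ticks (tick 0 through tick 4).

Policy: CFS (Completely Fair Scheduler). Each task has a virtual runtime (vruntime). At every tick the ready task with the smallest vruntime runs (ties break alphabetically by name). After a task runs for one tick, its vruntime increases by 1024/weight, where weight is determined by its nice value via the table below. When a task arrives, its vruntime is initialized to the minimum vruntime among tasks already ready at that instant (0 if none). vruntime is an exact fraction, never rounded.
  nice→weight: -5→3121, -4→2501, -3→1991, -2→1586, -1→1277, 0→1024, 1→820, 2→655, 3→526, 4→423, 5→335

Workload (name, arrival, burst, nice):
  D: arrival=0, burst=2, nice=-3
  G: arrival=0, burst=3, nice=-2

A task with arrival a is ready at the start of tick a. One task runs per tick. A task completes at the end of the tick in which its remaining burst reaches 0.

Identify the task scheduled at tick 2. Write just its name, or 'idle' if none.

running at tick 2 = D

t=0: vr[D=0 G=0] → run D
t=1: vr[D=1024/1991 G=0] → run G
t=2: vr[D=1024/1991 G=512/793] → run D
t=3: vr[G=512/793] → run G
t=4: vr[G=1024/793] → run G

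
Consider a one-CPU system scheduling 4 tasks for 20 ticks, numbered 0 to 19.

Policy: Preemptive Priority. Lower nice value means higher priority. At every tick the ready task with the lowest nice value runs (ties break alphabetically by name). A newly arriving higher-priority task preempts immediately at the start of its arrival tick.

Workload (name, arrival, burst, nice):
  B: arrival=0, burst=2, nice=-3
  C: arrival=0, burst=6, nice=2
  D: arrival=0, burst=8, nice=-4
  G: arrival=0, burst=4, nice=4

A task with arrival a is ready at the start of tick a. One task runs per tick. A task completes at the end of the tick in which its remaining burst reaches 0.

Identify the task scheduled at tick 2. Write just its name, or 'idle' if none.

running at tick 2 = D

t=0: ready={B,C,D,G} → run D
t=1: ready={B,C,D,G} → run D
t=2: ready={B,C,D,G} → run D
t=3: ready={B,C,D,G} → run D
t=4: ready={B,C,D,G} → run D
t=5: ready={B,C,D,G} → run D
t=6: ready={B,C,D,G} → run D
t=7: ready={B,C,D,G} → run D
t=8: ready={B,C,G} → run B
t=9: ready={B,C,G} → run B
t=10: ready={C,G} → run C
t=11: ready={C,G} → run C
t=12: ready={C,G} → run C
t=13: ready={C,G} → run C
t=14: ready={C,G} → run C
t=15: ready={C,G} → run C
t=16: ready={G} → run G
t=17: ready={G} → run G
t=18: ready={G} → run G
t=19: ready={G} → run G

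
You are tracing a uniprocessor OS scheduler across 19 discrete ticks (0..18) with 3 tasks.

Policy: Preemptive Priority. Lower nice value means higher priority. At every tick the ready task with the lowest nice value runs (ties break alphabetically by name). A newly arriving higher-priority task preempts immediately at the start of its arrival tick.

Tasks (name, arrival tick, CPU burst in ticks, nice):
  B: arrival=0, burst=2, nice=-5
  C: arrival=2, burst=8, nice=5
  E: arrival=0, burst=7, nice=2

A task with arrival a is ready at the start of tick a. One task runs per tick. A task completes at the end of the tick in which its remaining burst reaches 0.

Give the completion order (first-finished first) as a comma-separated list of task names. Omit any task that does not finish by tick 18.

completion order = B, E, C

t=0: ready={B,E} → run B
t=1: ready={B,E} → run B
t=2: ready={C,E} → run E
t=3: ready={C,E} → run E
t=4: ready={C,E} → run E
t=5: ready={C,E} → run E
t=6: ready={C,E} → run E
t=7: ready={C,E} → run E
t=8: ready={C,E} → run E
t=9: ready={C} → run C
t=10: ready={C} → run C
t=11: ready={C} → run C
t=12: ready={C} → run C
t=13: ready={C} → run C
t=14: ready={C} → run C
t=15: ready={C} → run C
t=16: ready={C} → run C
t=17: (idle)
t=18: (idle)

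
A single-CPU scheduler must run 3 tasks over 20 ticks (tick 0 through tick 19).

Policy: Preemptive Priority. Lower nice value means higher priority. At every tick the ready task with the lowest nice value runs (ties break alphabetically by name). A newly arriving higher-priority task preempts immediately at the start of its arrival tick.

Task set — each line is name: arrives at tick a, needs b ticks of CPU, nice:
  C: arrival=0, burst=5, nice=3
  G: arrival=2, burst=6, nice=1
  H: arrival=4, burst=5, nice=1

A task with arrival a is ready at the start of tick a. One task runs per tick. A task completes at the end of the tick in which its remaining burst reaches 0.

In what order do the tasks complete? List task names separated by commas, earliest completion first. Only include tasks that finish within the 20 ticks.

t=0: ready={C} → run C
t=1: ready={C} → run C
t=2: ready={C,G} → run G
t=3: ready={C,G} → run G
t=4: ready={C,G,H} → run G
t=5: ready={C,G,H} → run G
t=6: ready={C,G,H} → run G
t=7: ready={C,G,H} → run G
t=8: ready={C,H} → run H
t=9: ready={C,H} → run H
t=10: ready={C,H} → run H
t=11: ready={C,H} → run H
t=12: ready={C,H} → run H
t=13: ready={C} → run C
t=14: ready={C} → run C
t=15: ready={C} → run C
t=16: (idle)
t=17: (idle)
t=18: (idle)
t=19: (idle)

completion order = G, H, C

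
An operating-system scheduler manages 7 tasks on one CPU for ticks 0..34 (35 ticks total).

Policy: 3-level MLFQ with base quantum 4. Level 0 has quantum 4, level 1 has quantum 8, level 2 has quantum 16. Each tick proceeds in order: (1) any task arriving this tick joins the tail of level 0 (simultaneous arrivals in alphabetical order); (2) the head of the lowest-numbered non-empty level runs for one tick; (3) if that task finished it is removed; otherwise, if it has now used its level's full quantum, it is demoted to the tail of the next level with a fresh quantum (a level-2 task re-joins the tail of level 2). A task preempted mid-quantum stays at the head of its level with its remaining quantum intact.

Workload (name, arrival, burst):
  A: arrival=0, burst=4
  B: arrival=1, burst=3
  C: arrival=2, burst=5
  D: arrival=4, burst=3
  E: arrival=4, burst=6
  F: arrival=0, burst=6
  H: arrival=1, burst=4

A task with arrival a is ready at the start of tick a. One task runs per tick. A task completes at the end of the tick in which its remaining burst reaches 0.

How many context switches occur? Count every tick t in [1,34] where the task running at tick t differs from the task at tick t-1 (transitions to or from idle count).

t=0: L0/L1/L2 = AF/-/- → run A
t=1: L0/L1/L2 = AFBH/-/- → run A
t=2: L0/L1/L2 = AFBHC/-/- → run A
t=3: L0/L1/L2 = AFBHC/-/- → run A
t=4: L0/L1/L2 = FBHCDE/-/- → run F
t=5: L0/L1/L2 = FBHCDE/-/- → run F
t=6: L0/L1/L2 = FBHCDE/-/- → run F
t=7: L0/L1/L2 = FBHCDE/-/- → run F
t=8: L0/L1/L2 = BHCDE/F/- → run B
t=9: L0/L1/L2 = BHCDE/F/- → run B
t=10: L0/L1/L2 = BHCDE/F/- → run B
t=11: L0/L1/L2 = HCDE/F/- → run H
t=12: L0/L1/L2 = HCDE/F/- → run H
t=13: L0/L1/L2 = HCDE/F/- → run H
t=14: L0/L1/L2 = HCDE/F/- → run H
t=15: L0/L1/L2 = CDE/F/- → run C
t=16: L0/L1/L2 = CDE/F/- → run C
t=17: L0/L1/L2 = CDE/F/- → run C
t=18: L0/L1/L2 = CDE/F/- → run C
t=19: L0/L1/L2 = DE/FC/- → run D
t=20: L0/L1/L2 = DE/FC/- → run D
t=21: L0/L1/L2 = DE/FC/- → run D
t=22: L0/L1/L2 = E/FC/- → run E
t=23: L0/L1/L2 = E/FC/- → run E
t=24: L0/L1/L2 = E/FC/- → run E
t=25: L0/L1/L2 = E/FC/- → run E
t=26: L0/L1/L2 = -/FCE/- → run F
t=27: L0/L1/L2 = -/FCE/- → run F
t=28: L0/L1/L2 = -/CE/- → run C
t=29: L0/L1/L2 = -/E/- → run E
t=30: L0/L1/L2 = -/E/- → run E
t=31: (idle)
t=32: (idle)
t=33: (idle)
t=34: (idle)

context switches = 10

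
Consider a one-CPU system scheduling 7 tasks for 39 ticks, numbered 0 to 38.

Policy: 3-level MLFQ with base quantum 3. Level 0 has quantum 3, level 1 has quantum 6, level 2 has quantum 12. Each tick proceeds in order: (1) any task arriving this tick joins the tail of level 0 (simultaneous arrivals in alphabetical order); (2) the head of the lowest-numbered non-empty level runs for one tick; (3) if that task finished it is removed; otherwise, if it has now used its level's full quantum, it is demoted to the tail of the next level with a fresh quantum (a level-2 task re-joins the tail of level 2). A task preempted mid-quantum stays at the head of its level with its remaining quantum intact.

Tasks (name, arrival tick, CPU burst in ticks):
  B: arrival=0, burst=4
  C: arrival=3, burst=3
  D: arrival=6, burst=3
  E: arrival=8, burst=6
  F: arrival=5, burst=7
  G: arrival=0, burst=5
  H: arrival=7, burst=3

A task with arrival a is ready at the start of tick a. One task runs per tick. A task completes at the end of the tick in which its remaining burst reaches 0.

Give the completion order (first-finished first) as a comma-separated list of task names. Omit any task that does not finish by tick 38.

t=0: L0/L1/L2 = BG/-/- → run B
t=1: L0/L1/L2 = BG/-/- → run B
t=2: L0/L1/L2 = BG/-/- → run B
t=3: L0/L1/L2 = GC/B/- → run G
t=4: L0/L1/L2 = GC/B/- → run G
t=5: L0/L1/L2 = GCF/B/- → run G
t=6: L0/L1/L2 = CFD/BG/- → run C
t=7: L0/L1/L2 = CFDH/BG/- → run C
t=8: L0/L1/L2 = CFDHE/BG/- → run C
t=9: L0/L1/L2 = FDHE/BG/- → run F
t=10: L0/L1/L2 = FDHE/BG/- → run F
t=11: L0/L1/L2 = FDHE/BG/- → run F
t=12: L0/L1/L2 = DHE/BGF/- → run D
t=13: L0/L1/L2 = DHE/BGF/- → run D
t=14: L0/L1/L2 = DHE/BGF/- → run D
t=15: L0/L1/L2 = HE/BGF/- → run H
t=16: L0/L1/L2 = HE/BGF/- → run H
t=17: L0/L1/L2 = HE/BGF/- → run H
t=18: L0/L1/L2 = E/BGF/- → run E
t=19: L0/L1/L2 = E/BGF/- → run E
t=20: L0/L1/L2 = E/BGF/- → run E
t=21: L0/L1/L2 = -/BGFE/- → run B
t=22: L0/L1/L2 = -/GFE/- → run G
t=23: L0/L1/L2 = -/GFE/- → run G
t=24: L0/L1/L2 = -/FE/- → run F
t=25: L0/L1/L2 = -/FE/- → run F
t=26: L0/L1/L2 = -/FE/- → run F
t=27: L0/L1/L2 = -/FE/- → run F
t=28: L0/L1/L2 = -/E/- → run E
t=29: L0/L1/L2 = -/E/- → run E
t=30: L0/L1/L2 = -/E/- → run E
t=31: (idle)
t=32: (idle)
t=33: (idle)
t=34: (idle)
t=35: (idle)
t=36: (idle)
t=37: (idle)
t=38: (idle)

completion order = C, D, H, B, G, F, E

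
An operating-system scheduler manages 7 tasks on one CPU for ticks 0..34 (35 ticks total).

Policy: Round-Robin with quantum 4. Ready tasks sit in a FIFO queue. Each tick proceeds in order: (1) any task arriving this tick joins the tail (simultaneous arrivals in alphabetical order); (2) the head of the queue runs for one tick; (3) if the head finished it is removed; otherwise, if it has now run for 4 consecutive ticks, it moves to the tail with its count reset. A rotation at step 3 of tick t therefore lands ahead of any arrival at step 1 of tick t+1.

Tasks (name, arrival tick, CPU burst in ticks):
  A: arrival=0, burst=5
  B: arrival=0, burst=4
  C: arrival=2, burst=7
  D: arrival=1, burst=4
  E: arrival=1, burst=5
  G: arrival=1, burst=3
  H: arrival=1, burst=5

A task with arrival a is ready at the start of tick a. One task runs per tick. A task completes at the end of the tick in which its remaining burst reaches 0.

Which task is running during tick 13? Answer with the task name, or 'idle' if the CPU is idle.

running at tick 13 = E

t=0: queue=[A,B] q_used=0 → run A
t=1: queue=[A,B,D,E,G,H] q_used=1 → run A
t=2: queue=[A,B,D,E,G,H,C] q_used=2 → run A
t=3: queue=[A,B,D,E,G,H,C] q_used=3 → run A
t=4: queue=[B,D,E,G,H,C,A] q_used=0 → run B
t=5: queue=[B,D,E,G,H,C,A] q_used=1 → run B
t=6: queue=[B,D,E,G,H,C,A] q_used=2 → run B
t=7: queue=[B,D,E,G,H,C,A] q_used=3 → run B
t=8: queue=[D,E,G,H,C,A] q_used=0 → run D
t=9: queue=[D,E,G,H,C,A] q_used=1 → run D
t=10: queue=[D,E,G,H,C,A] q_used=2 → run D
t=11: queue=[D,E,G,H,C,A] q_used=3 → run D
t=12: queue=[E,G,H,C,A] q_used=0 → run E
t=13: queue=[E,G,H,C,A] q_used=1 → run E
t=14: queue=[E,G,H,C,A] q_used=2 → run E
t=15: queue=[E,G,H,C,A] q_used=3 → run E
t=16: queue=[G,H,C,A,E] q_used=0 → run G
t=17: queue=[G,H,C,A,E] q_used=1 → run G
t=18: queue=[G,H,C,A,E] q_used=2 → run G
t=19: queue=[H,C,A,E] q_used=0 → run H
t=20: queue=[H,C,A,E] q_used=1 → run H
t=21: queue=[H,C,A,E] q_used=2 → run H
t=22: queue=[H,C,A,E] q_used=3 → run H
t=23: queue=[C,A,E,H] q_used=0 → run C
t=24: queue=[C,A,E,H] q_used=1 → run C
t=25: queue=[C,A,E,H] q_used=2 → run C
t=26: queue=[C,A,E,H] q_used=3 → run C
t=27: queue=[A,E,H,C] q_used=0 → run A
t=28: queue=[E,H,C] q_used=0 → run E
t=29: queue=[H,C] q_used=0 → run H
t=30: queue=[C] q_used=0 → run C
t=31: queue=[C] q_used=1 → run C
t=32: queue=[C] q_used=2 → run C
t=33: (idle)
t=34: (idle)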